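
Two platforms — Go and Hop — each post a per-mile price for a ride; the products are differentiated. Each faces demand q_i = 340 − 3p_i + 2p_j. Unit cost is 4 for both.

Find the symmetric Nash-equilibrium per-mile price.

Go's profit: π = (p_{Go} − 4)(340 − 3p_{Go} + 2p_{Hop}).
∂π/∂p_{Go} = 352 − 6p_{Go} + 2p_{Hop} = 0 ⇒ p_{Go} = 176/3 + (1/3)p_{Hop}.
Setting p_{Go} = p_{Hop} in the reaction function: p_{Go} = 176/3 + (1/3)p_{Go}, so p_{Go} = (176/3) / (2/3) = 88.

88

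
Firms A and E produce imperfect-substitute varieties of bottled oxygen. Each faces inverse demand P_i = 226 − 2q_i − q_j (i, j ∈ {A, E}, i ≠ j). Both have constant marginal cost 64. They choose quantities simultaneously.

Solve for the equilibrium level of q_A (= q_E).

32.4

Firm A's profit: π = q_A(226 − 2q_A − q_E) − 64q_A.
∂π/∂q_A = 162 − 4q_A − q_E = 0 ⇒ q_A = 40.5 − 0.25q_E.
By symmetry q_E = q_A; substituting into the reaction function, 1.25q_A = 40.5 and q_A = 32.4.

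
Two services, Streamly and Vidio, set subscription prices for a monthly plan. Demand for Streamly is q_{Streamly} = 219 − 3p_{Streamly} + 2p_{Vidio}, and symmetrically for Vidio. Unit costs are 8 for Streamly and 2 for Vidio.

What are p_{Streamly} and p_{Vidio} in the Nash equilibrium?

59.625, 57.375

Streamly's profit: π = (p_{Streamly} − 8)(219 − 3p_{Streamly} + 2p_{Vidio}).
∂π/∂p_{Streamly} = 243 − 6p_{Streamly} + 2p_{Vidio} = 0 ⇒ p_{Streamly} = 40.5 + (1/3)p_{Vidio}.
Similarly p_{Vidio} = 37.5 + (1/3)p_{Streamly}.
Plugging p_{Vidio} into Streamly's best response: p_{Streamly} = 40.5 + (1/3)(37.5 + (1/3)p_{Streamly}) ⇒ (8/9)p_{Streamly} = 53, so p_{Streamly} = 59.625.
Then p_{Vidio} = 37.5 + (1/3)·59.625 = 57.375.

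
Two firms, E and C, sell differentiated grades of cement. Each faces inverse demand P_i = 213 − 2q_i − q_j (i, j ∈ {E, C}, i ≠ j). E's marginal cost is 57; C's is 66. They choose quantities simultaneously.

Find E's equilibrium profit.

Firm E's profit: π = q_E(213 − 2q_E − q_C) − 57q_E.
∂π/∂q_E = 156 − 4q_E − q_C = 0 ⇒ q_E = 39 − 0.25q_C.
Similarly q_C = 36.75 − 0.25q_E.
Solving the two reaction functions simultaneously: (1 − (−0.25)(−0.25))q_E = 39 − 0.25·36.75, so 0.9375q_E = 29.8125 and q_E = 31.8.
Then q_C = 36.75 − 0.25·31.8 = 28.8.
P_E = 213 − 2·31.8 − 28.8 = 120.6.
Profit = (120.6 − 57)·31.8 = 2022.48.

2022.48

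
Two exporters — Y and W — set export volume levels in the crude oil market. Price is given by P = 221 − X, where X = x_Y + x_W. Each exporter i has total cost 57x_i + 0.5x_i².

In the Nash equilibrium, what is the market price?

Exporter Y's profit: π = x_Y(221 − (x_Y + x_W)) − 57x_Y − 0.5x_Y².
∂π/∂x_Y = 164 − 3x_Y − x_W = 0, so x_Y = 164/3 − (1/3)x_W.
Setting x_Y = x_W in the reaction function: x_Y = 164/3 − (1/3)x_Y, so x_Y = (164/3) / (4/3) = 41.
Equilibrium price: P = 221 − 82 = 139.

139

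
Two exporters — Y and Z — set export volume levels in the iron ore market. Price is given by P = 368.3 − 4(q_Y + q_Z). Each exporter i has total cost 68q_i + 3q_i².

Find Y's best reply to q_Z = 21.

15.45

Exporter Y's profit: π = q_Y(368.3 − 4(q_Y + q_Z)) − 68q_Y − 3q_Y².
∂π/∂q_Y = 300.3 − 14q_Y − 4q_Z = 0, so q_Y = 21.45 − (2/7)q_Z.
At q_Z = 21: q_Y = 21.45 − (2/7)·21 = 15.45.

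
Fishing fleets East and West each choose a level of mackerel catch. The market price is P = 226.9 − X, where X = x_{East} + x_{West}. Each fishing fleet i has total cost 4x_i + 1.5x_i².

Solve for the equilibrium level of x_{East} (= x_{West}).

37.15

Fishing fleet East's profit: π = x_{East}(226.9 − (x_{East} + x_{West})) − 4x_{East} − 1.5x_{East}².
∂π/∂x_{East} = 222.9 − 5x_{East} − x_{West} = 0, so x_{East} = 44.58 − 0.2x_{West}.
Setting x_{East} = x_{West} in the reaction function: x_{East} = 44.58 − 0.2x_{East}, so x_{East} = 44.58 / 1.2 = 37.15.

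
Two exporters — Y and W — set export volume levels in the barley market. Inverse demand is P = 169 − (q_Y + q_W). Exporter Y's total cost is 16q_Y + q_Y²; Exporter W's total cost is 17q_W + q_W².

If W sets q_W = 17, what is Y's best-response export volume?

Exporter Y's profit: π = q_Y(169 − (q_Y + q_W)) − 16q_Y − q_Y².
∂π/∂q_Y = 153 − 4q_Y − q_W = 0, so q_Y = 38.25 − 0.25q_W.
At q_W = 17: q_Y = 38.25 − 0.25·17 = 34.

34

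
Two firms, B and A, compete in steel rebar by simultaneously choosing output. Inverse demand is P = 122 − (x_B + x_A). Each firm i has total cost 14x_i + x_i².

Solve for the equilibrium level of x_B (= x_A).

21.6

Firm B's profit: π = x_B(122 − (x_B + x_A)) − 14x_B − x_B².
∂π/∂x_B = 108 − 4x_B − x_A = 0, so x_B = 27 − 0.25x_A.
The game is symmetric, so in equilibrium x_A = x_B: the reaction function gives 1.25x_B = 27, hence x_B = 21.6.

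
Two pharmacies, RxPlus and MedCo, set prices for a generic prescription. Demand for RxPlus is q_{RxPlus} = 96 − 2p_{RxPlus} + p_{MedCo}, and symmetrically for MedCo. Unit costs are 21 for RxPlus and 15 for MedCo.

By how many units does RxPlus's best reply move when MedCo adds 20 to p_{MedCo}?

5

RxPlus's profit: π = (p_{RxPlus} − 21)(96 − 2p_{RxPlus} + p_{MedCo}).
∂π/∂p_{RxPlus} = 138 − 4p_{RxPlus} + p_{MedCo} = 0 ⇒ p_{RxPlus} = 34.5 + 0.25p_{MedCo}.
The reaction-function slope is 0.25, so a 20-unit rise in p_{MedCo} moves p_{RxPlus} by 0.25 × 20 = 5. RxPlus's best response rises — the actions are strategic complements.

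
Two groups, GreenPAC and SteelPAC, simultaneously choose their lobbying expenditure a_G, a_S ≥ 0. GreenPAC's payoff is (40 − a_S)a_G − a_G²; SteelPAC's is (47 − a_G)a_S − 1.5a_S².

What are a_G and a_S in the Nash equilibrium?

14.6, 10.8

Expanding GreenPAC's payoff: 40a_G − a_Sa_G − a_G².
∂π/∂a_G = 40 − a_S − 2a_G = 0, so a_G = 20 − 0.5a_S.
Likewise for SteelPAC: a_S = 47/3 − (1/3)a_G.
Plugging a_S into GreenPAC's best response: a_G = 20 − 0.5(47/3 − (1/3)a_G) ⇒ (5/6)a_G = 73/6, so a_G = 14.6.
Then a_S = 47/3 − (1/3)·14.6 = 10.8.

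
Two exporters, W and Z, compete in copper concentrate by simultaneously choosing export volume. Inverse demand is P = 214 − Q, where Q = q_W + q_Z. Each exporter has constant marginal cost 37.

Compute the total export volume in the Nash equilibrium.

Exporter W's profit: π = q_W(214 − (q_W + q_Z)) − 37q_W.
∂π/∂q_W = 177 − 2q_W − q_Z = 0, so q_W = 88.5 − 0.5q_Z.
Setting q_W = q_Z in the reaction function: q_W = 88.5 − 0.5q_W, so q_W = 88.5 / 1.5 = 59.
Total export volume: 59 + 59 = 118.

118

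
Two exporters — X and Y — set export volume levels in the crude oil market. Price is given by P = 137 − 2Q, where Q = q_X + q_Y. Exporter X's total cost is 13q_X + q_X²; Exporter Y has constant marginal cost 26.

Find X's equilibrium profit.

563.07

Exporter X's profit: π = q_X(137 − 2(q_X + q_Y)) − 13q_X − q_X².
∂π/∂q_X = 124 − 6q_X − 2q_Y = 0, so q_X = 62/3 − (1/3)q_Y.
For Y: ∂π/∂q_Y = 111 − 4q_Y − 2q_X = 0 ⇒ q_Y = 27.75 − 0.5q_X.
Substituting the second reaction function into the first: q_X = 62/3 − (1/3)(27.75 − 0.5q_X), which gives (5/6)q_X = 137/12 ⇒ q_X = 13.7.
Then q_Y = 27.75 − 0.5·13.7 = 20.9.
Price P = 137 − 2·34.6 = 67.8.
X's profit: (67.8 − 13)·13.7 − (13.7)² = 563.07.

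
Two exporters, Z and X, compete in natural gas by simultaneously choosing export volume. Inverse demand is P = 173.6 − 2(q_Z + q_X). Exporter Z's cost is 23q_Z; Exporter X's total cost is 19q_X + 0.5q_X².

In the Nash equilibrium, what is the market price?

78.475

Exporter Z's profit: π = q_Z(173.6 − 2(q_Z + q_X)) − 23q_Z.
∂π/∂q_Z = 150.6 − 4q_Z − 2q_X = 0, so q_Z = 37.65 − 0.5q_X.
For X: ∂π/∂q_X = 154.6 − 5q_X − 2q_Z = 0 ⇒ q_X = 30.92 − 0.4q_Z.
Solving the two reaction functions simultaneously: (1 − (−0.5)(−0.4))q_Z = 37.65 − 0.5·30.92, so 0.8q_Z = 22.19 and q_Z = 27.7375.
Then q_X = 30.92 − 0.4·27.7375 = 19.825.
Equilibrium price: P = 173.6 − 2·47.5625 = 78.475.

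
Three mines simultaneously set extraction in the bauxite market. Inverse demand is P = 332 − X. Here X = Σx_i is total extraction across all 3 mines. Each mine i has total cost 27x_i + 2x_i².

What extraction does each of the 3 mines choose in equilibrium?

A representative mine's profit is π_i = x_i(332 − X) − 27x_i − 2x_i², with X = x_i + Σ_{j≠i} x_j.
First-order condition: 305 − 6x_i − Σ_{j≠i} x_j = 0.
In a symmetric equilibrium every mine chooses the same x, so Σ_{j≠i} x_j = 2x. The condition becomes 305 − 8x = 0, giving x = 305/8 = 38.125.

38.125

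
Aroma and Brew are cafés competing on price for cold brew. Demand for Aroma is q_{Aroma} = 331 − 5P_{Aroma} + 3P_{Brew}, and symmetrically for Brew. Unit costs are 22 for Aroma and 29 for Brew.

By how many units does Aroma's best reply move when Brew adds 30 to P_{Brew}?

Aroma's profit: π = (P_{Aroma} − 22)(331 − 5P_{Aroma} + 3P_{Brew}).
∂π/∂P_{Aroma} = 441 − 10P_{Aroma} + 3P_{Brew} = 0 ⇒ P_{Aroma} = 44.1 + 0.3P_{Brew}.
The reaction-function slope is 0.3, so a 30-unit rise in P_{Brew} moves P_{Aroma} by 0.3 × 30 = 9. Aroma's best response rises — the actions are strategic complements.

9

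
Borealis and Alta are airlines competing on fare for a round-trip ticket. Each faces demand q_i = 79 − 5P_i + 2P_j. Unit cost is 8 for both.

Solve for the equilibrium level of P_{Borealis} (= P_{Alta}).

Borealis's profit: π = (P_{Borealis} − 8)(79 − 5P_{Borealis} + 2P_{Alta}).
∂π/∂P_{Borealis} = 119 − 10P_{Borealis} + 2P_{Alta} = 0 ⇒ P_{Borealis} = 11.9 + 0.2P_{Alta}.
By symmetry P_{Alta} = P_{Borealis}; substituting into the reaction function, 0.8P_{Borealis} = 11.9 and P_{Borealis} = 14.875.

14.875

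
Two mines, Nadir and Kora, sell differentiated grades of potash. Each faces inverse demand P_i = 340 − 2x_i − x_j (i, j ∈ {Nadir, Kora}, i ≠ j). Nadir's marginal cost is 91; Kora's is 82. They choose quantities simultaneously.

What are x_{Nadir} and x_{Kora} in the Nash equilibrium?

Mine Nadir's profit: π = x_{Nadir}(340 − 2x_{Nadir} − x_{Kora}) − 91x_{Nadir}.
∂π/∂x_{Nadir} = 249 − 4x_{Nadir} − x_{Kora} = 0 ⇒ x_{Nadir} = 62.25 − 0.25x_{Kora}.
Similarly x_{Kora} = 64.5 − 0.25x_{Nadir}.
Solving the two reaction functions simultaneously: (1 − (−0.25)(−0.25))x_{Nadir} = 62.25 − 0.25·64.5, so 0.9375x_{Nadir} = 46.125 and x_{Nadir} = 49.2.
Then x_{Kora} = 64.5 − 0.25·49.2 = 52.2.

49.2, 52.2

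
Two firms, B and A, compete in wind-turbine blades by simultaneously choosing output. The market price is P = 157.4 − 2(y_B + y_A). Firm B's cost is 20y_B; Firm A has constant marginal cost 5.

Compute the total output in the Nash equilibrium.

Firm B's profit: π = y_B(157.4 − 2(y_B + y_A)) − 20y_B.
∂π/∂y_B = 137.4 − 4y_B − 2y_A = 0, so y_B = 34.35 − 0.5y_A.
By the same steps for A: y_A = 38.1 − 0.5y_B.
Substituting the second reaction function into the first: y_B = 34.35 − 0.5(38.1 − 0.5y_B), which gives 0.75y_B = 15.3 ⇒ y_B = 20.4.
Then y_A = 38.1 − 0.5·20.4 = 27.9.
Total output: 20.4 + 27.9 = 48.3.

48.3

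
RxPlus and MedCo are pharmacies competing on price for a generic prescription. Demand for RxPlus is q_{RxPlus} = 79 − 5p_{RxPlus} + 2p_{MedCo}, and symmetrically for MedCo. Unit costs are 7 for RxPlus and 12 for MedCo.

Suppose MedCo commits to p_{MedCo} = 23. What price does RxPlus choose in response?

RxPlus's profit: π = (p_{RxPlus} − 7)(79 − 5p_{RxPlus} + 2p_{MedCo}).
∂π/∂p_{RxPlus} = 114 − 10p_{RxPlus} + 2p_{MedCo} = 0 ⇒ p_{RxPlus} = 11.4 + 0.2p_{MedCo}.
At p_{MedCo} = 23: p_{RxPlus} = 11.4 + 0.2·23 = 16.

16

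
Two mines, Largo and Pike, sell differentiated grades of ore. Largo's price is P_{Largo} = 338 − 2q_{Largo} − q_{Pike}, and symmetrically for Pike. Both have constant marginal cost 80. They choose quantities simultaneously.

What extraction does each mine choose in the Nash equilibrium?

51.6

Mine Largo's profit: π = q_{Largo}(338 − 2q_{Largo} − q_{Pike}) − 80q_{Largo}.
∂π/∂q_{Largo} = 258 − 4q_{Largo} − q_{Pike} = 0 ⇒ q_{Largo} = 64.5 − 0.25q_{Pike}.
By symmetry q_{Pike} = q_{Largo}; substituting into the reaction function, 1.25q_{Largo} = 64.5 and q_{Largo} = 51.6.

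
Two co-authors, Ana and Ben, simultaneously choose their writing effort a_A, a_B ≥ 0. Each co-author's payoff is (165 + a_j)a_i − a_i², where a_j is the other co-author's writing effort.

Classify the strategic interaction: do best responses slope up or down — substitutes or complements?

strategic complements

Ana's payoff is (165 + a_B)a_A − a_A².
∂π/∂a_A = 165 + a_B − 2a_A = 0, so a_A = 82.5 + 0.5a_B.
The best-response slope da_A/da_B = 0.5 > 0: the reaction function is upward-sloping, so the choices are strategic complements.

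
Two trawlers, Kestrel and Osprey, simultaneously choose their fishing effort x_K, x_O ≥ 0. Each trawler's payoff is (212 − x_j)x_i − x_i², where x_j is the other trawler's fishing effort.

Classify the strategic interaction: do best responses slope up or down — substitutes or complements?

strategic substitutes

Kestrel's payoff is (212 − x_O)x_K − x_K².
∂π/∂x_K = 212 − x_O − 2x_K = 0, so x_K = 106 − 0.5x_O.
The best-response slope dx_K/dx_O = −0.5 < 0: the reaction function is downward-sloping, so the choices are strategic substitutes.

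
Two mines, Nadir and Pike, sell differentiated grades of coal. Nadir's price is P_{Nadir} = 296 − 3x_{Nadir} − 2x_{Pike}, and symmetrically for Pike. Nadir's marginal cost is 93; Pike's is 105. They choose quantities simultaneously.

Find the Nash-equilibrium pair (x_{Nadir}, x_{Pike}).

Mine Nadir's profit: π = x_{Nadir}(296 − 3x_{Nadir} − 2x_{Pike}) − 93x_{Nadir}.
∂π/∂x_{Nadir} = 203 − 6x_{Nadir} − 2x_{Pike} = 0 ⇒ x_{Nadir} = 203/6 − (1/3)x_{Pike}.
Similarly x_{Pike} = 191/6 − (1/3)x_{Nadir}.
Substituting the second reaction function into the first: x_{Nadir} = 203/6 − (1/3)(191/6 − (1/3)x_{Nadir}), which gives (8/9)x_{Nadir} = 209/9 ⇒ x_{Nadir} = 26.125.
Then x_{Pike} = 191/6 − (1/3)·26.125 = 23.125.

26.125, 23.125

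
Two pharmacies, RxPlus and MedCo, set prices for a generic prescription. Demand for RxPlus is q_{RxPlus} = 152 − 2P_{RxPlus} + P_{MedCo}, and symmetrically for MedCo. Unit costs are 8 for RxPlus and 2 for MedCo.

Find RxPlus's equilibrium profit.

4455.68

RxPlus's profit: π = (P_{RxPlus} − 8)(152 − 2P_{RxPlus} + P_{MedCo}).
∂π/∂P_{RxPlus} = 168 − 4P_{RxPlus} + P_{MedCo} = 0 ⇒ P_{RxPlus} = 42 + 0.25P_{MedCo}.
Similarly P_{MedCo} = 39 + 0.25P_{RxPlus}.
Substituting the second reaction function into the first: P_{RxPlus} = 42 + 0.25(39 + 0.25P_{RxPlus}), which gives 0.9375P_{RxPlus} = 51.75 ⇒ P_{RxPlus} = 55.2.
Then P_{MedCo} = 39 + 0.25·55.2 = 52.8.
q_{RxPlus} = 152 − 2·55.2 + 52.8 = 94.4.
Profit = (55.2 − 8)·94.4 = 4455.68.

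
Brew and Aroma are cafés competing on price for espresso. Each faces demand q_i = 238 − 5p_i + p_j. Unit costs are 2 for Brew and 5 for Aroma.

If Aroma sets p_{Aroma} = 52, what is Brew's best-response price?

Brew's profit: π = (p_{Brew} − 2)(238 − 5p_{Brew} + p_{Aroma}).
∂π/∂p_{Brew} = 248 − 10p_{Brew} + p_{Aroma} = 0 ⇒ p_{Brew} = 24.8 + 0.1p_{Aroma}.
At p_{Aroma} = 52: p_{Brew} = 24.8 + 0.1·52 = 30.

30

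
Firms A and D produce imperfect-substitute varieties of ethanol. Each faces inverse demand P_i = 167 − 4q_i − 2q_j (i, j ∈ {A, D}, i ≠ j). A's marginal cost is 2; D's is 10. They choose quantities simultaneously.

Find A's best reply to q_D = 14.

Firm A's profit: π = q_A(167 − 4q_A − 2q_D) − 2q_A.
∂π/∂q_A = 165 − 8q_A − 2q_D = 0 ⇒ q_A = 20.625 − 0.25q_D.
At q_D = 14: q_A = 20.625 − 0.25·14 = 17.125.

17.125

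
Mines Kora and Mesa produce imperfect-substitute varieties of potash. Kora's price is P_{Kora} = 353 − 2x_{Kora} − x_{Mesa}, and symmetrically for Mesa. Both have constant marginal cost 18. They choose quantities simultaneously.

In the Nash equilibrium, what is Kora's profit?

Mine Kora's profit: π = x_{Kora}(353 − 2x_{Kora} − x_{Mesa}) − 18x_{Kora}.
∂π/∂x_{Kora} = 335 − 4x_{Kora} − x_{Mesa} = 0 ⇒ x_{Kora} = 83.75 − 0.25x_{Mesa}.
Setting x_{Kora} = x_{Mesa} in the reaction function: x_{Kora} = 83.75 − 0.25x_{Kora}, so x_{Kora} = 83.75 / 1.25 = 67.
P_{Kora} = 353 − 2·67 − 67 = 152.
Profit = (152 − 18)·67 = 8978.

8978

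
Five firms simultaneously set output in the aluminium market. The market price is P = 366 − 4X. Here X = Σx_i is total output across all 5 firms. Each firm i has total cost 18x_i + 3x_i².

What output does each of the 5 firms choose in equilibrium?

A representative firm's profit is π_i = x_i(366 − 4X) − 18x_i − 3x_i², with X = x_i + Σ_{j≠i} x_j.
First-order condition: 348 − 14x_i − 4Σ_{j≠i} x_j = 0.
Imposing symmetry (x_j = x for all j) turns Σ_{j≠i} x_j into 4x, so 348 = 30x and x = 11.6.

11.6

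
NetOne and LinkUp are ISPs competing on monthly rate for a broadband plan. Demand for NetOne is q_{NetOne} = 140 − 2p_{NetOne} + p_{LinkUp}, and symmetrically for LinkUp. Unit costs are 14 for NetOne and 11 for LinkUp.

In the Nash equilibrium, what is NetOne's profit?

NetOne's profit: π = (p_{NetOne} − 14)(140 − 2p_{NetOne} + p_{LinkUp}).
∂π/∂p_{NetOne} = 168 − 4p_{NetOne} + p_{LinkUp} = 0 ⇒ p_{NetOne} = 42 + 0.25p_{LinkUp}.
Similarly p_{LinkUp} = 40.5 + 0.25p_{NetOne}.
Substituting the second reaction function into the first: p_{NetOne} = 42 + 0.25(40.5 + 0.25p_{NetOne}), which gives 0.9375p_{NetOne} = 52.125 ⇒ p_{NetOne} = 55.6.
Then p_{LinkUp} = 40.5 + 0.25·55.6 = 54.4.
q_{NetOne} = 140 − 2·55.6 + 54.4 = 83.2.
Profit = (55.6 − 14)·83.2 = 3461.12.

3461.12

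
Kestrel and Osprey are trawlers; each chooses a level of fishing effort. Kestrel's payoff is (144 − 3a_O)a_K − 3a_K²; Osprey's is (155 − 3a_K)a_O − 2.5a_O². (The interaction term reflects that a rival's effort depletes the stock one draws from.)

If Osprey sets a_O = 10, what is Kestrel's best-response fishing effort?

Expanding Kestrel's payoff: 144a_K − 3a_Oa_K − 3a_K².
∂π/∂a_K = 144 − 3a_O − 6a_K = 0, so a_K = 24 − 0.5a_O.
At a_O = 10: a_K = 24 − 0.5·10 = 19.

19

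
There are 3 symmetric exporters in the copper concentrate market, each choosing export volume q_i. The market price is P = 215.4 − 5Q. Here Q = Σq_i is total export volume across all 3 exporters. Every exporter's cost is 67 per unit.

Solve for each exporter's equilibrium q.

7.42

A representative exporter's profit is π_i = q_i(215.4 − 5Q) − 67q_i, with Q = q_i + Σ_{j≠i} q_j.
First-order condition: 148.4 − 10q_i − 5Σ_{j≠i} q_j = 0.
With identical exporters, set every q_j = q: then 148.4 − 10q − 10q = 0, i.e. q = 148.4/20 = 7.42.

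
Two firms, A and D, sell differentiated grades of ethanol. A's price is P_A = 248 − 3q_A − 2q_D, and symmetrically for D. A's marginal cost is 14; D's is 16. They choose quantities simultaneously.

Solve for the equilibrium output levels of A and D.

29.375, 28.875

Firm A's profit: π = q_A(248 − 3q_A − 2q_D) − 14q_A.
∂π/∂q_A = 234 − 6q_A − 2q_D = 0 ⇒ q_A = 39 − (1/3)q_D.
Similarly q_D = 116/3 − (1/3)q_A.
Solving the two reaction functions simultaneously: (1 − (−1/3)(−1/3))q_A = 39 − (1/3)·(116/3), so (8/9)q_A = 235/9 and q_A = 29.375.
Then q_D = 116/3 − (1/3)·29.375 = 28.875.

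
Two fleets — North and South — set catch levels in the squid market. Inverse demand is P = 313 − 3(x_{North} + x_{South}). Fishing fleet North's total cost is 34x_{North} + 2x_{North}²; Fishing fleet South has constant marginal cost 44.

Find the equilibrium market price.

153

Fishing fleet North's profit: π = x_{North}(313 − 3(x_{North} + x_{South})) − 34x_{North} − 2x_{North}².
∂π/∂x_{North} = 279 − 10x_{North} − 3x_{South} = 0, so x_{North} = 27.9 − 0.3x_{South}.
For South: ∂π/∂x_{South} = 269 − 6x_{South} − 3x_{North} = 0 ⇒ x_{South} = 269/6 − 0.5x_{North}.
Solving the two reaction functions simultaneously: (1 − (−0.3)(−0.5))x_{North} = 27.9 − 0.3·(269/6), so 0.85x_{North} = 14.45 and x_{North} = 17.
Then x_{South} = 269/6 − 0.5·17 = 109/3.
Equilibrium price: P = 313 − 3·(160/3) = 153.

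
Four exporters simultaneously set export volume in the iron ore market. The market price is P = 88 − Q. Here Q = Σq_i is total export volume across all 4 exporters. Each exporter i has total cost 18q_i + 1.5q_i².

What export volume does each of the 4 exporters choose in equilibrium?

8.75

A representative exporter's profit is π_i = q_i(88 − Q) − 18q_i − 1.5q_i², with Q = q_i + Σ_{j≠i} q_j.
First-order condition: 70 − 5q_i − Σ_{j≠i} q_j = 0.
In a symmetric equilibrium every exporter chooses the same q, so Σ_{j≠i} q_j = 3q. The condition becomes 70 − 8q = 0, giving q = 70/8 = 8.75.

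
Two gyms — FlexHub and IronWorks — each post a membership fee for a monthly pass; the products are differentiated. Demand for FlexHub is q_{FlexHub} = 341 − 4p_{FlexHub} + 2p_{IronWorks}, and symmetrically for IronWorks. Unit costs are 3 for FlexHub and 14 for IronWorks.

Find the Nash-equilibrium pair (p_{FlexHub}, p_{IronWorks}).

FlexHub's profit: π = (p_{FlexHub} − 3)(341 − 4p_{FlexHub} + 2p_{IronWorks}).
∂π/∂p_{FlexHub} = 353 − 8p_{FlexHub} + 2p_{IronWorks} = 0 ⇒ p_{FlexHub} = 44.125 + 0.25p_{IronWorks}.
Similarly p_{IronWorks} = 49.625 + 0.25p_{FlexHub}.
Substituting the second reaction function into the first: p_{FlexHub} = 44.125 + 0.25(49.625 + 0.25p_{FlexHub}), which gives 0.9375p_{FlexHub} = 1809/32 ⇒ p_{FlexHub} = 60.3.
Then p_{IronWorks} = 49.625 + 0.25·60.3 = 64.7.

60.3, 64.7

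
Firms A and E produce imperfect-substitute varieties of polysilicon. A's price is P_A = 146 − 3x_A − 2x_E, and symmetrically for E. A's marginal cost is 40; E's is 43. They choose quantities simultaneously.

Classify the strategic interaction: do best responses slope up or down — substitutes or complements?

Firm A's profit: π = x_A(146 − 3x_A − 2x_E) − 40x_A.
∂π/∂x_A = 106 − 6x_A − 2x_E = 0 ⇒ x_A = 53/3 − (1/3)x_E.
The best-response slope dx_A/dx_E = −1/3 < 0: the reaction function is downward-sloping, so the choices are strategic substitutes.

strategic substitutes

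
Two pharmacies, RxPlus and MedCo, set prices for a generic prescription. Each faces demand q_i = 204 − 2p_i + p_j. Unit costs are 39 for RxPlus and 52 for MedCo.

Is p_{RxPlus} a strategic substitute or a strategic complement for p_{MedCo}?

strategic complements

RxPlus's profit: π = (p_{RxPlus} − 39)(204 − 2p_{RxPlus} + p_{MedCo}).
∂π/∂p_{RxPlus} = 282 − 4p_{RxPlus} + p_{MedCo} = 0 ⇒ p_{RxPlus} = 70.5 + 0.25p_{MedCo}.
The best-response slope dp_{RxPlus}/dp_{MedCo} = 0.25 > 0: the reaction function is upward-sloping, so the choices are strategic complements.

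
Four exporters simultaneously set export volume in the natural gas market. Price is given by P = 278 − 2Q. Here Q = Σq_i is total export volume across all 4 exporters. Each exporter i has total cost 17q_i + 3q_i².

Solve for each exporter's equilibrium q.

16.3125

A representative exporter's profit is π_i = q_i(278 − 2Q) − 17q_i − 3q_i², with Q = q_i + Σ_{j≠i} q_j.
First-order condition: 261 − 10q_i − 2Σ_{j≠i} q_j = 0.
Imposing symmetry (q_j = q for all j) turns Σ_{j≠i} q_j into 3q, so 261 = 16q and q = 16.3125.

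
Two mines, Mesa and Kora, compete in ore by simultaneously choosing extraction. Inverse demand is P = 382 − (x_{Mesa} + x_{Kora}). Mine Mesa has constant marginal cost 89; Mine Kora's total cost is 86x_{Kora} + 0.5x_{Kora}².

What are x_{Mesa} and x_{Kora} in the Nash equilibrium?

Mine Mesa's profit: π = x_{Mesa}(382 − (x_{Mesa} + x_{Kora})) − 89x_{Mesa}.
∂π/∂x_{Mesa} = 293 − 2x_{Mesa} − x_{Kora} = 0, so x_{Mesa} = 146.5 − 0.5x_{Kora}.
For Kora: ∂π/∂x_{Kora} = 296 − 3x_{Kora} − x_{Mesa} = 0 ⇒ x_{Kora} = 296/3 − (1/3)x_{Mesa}.
Substituting the second reaction function into the first: x_{Mesa} = 146.5 − 0.5(296/3 − (1/3)x_{Mesa}), which gives (5/6)x_{Mesa} = 583/6 ⇒ x_{Mesa} = 116.6.
Then x_{Kora} = 296/3 − (1/3)·116.6 = 59.8.

116.6, 59.8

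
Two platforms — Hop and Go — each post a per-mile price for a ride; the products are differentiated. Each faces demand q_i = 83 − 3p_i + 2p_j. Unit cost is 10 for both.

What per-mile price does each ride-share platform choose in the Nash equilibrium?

Hop's profit: π = (p_{Hop} − 10)(83 − 3p_{Hop} + 2p_{Go}).
∂π/∂p_{Hop} = 113 − 6p_{Hop} + 2p_{Go} = 0 ⇒ p_{Hop} = 113/6 + (1/3)p_{Go}.
By symmetry p_{Go} = p_{Hop}; substituting into the reaction function, (2/3)p_{Hop} = 113/6 and p_{Hop} = 28.25.

28.25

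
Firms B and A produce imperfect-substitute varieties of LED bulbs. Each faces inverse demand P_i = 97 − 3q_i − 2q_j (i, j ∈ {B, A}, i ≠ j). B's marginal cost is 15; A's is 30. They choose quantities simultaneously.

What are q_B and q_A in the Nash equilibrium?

11.1875, 7.4375

Firm B's profit: π = q_B(97 − 3q_B − 2q_A) − 15q_B.
∂π/∂q_B = 82 − 6q_B − 2q_A = 0 ⇒ q_B = 41/3 − (1/3)q_A.
Similarly q_A = 67/6 − (1/3)q_B.
Plugging q_A into B's best response: q_B = 41/3 − (1/3)(67/6 − (1/3)q_B) ⇒ (8/9)q_B = 179/18, so q_B = 11.1875.
Then q_A = 67/6 − (1/3)·11.1875 = 7.4375.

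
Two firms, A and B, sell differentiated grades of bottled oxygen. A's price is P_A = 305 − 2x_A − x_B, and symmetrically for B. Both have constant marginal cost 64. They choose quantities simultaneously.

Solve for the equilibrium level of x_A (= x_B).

Firm A's profit: π = x_A(305 − 2x_A − x_B) − 64x_A.
∂π/∂x_A = 241 − 4x_A − x_B = 0 ⇒ x_A = 60.25 − 0.25x_B.
By symmetry x_B = x_A; substituting into the reaction function, 1.25x_A = 60.25 and x_A = 48.2.

48.2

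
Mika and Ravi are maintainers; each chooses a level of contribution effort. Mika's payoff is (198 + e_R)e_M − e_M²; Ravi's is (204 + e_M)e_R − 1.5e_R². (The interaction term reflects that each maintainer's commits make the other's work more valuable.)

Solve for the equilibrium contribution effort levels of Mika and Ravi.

159.6, 121.2

Expanding Mika's payoff: 198e_M + e_Re_M − e_M².
∂π/∂e_M = 198 + e_R − 2e_M = 0, so e_M = 99 + 0.5e_R.
Likewise for Ravi: e_R = 68 + (1/3)e_M.
Substituting the second reaction function into the first: e_M = 99 + 0.5(68 + (1/3)e_M), which gives (5/6)e_M = 133 ⇒ e_M = 159.6.
Then e_R = 68 + (1/3)·159.6 = 121.2.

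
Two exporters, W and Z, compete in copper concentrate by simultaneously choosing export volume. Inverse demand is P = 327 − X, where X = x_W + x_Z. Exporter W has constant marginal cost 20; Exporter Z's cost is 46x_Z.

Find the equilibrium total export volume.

196

Exporter W's profit: π = x_W(327 − (x_W + x_Z)) − 20x_W.
∂π/∂x_W = 307 − 2x_W − x_Z = 0, so x_W = 153.5 − 0.5x_Z.
By the same steps for Z: x_Z = 140.5 − 0.5x_W.
Solving the two reaction functions simultaneously: (1 − (−0.5)(−0.5))x_W = 153.5 − 0.5·140.5, so 0.75x_W = 83.25 and x_W = 111.
Then x_Z = 140.5 − 0.5·111 = 85.
Total export volume: 111 + 85 = 196.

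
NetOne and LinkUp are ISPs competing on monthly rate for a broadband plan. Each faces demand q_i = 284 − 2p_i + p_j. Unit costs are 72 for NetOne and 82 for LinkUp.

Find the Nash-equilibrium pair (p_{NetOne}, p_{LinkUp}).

144, 148

NetOne's profit: π = (p_{NetOne} − 72)(284 − 2p_{NetOne} + p_{LinkUp}).
∂π/∂p_{NetOne} = 428 − 4p_{NetOne} + p_{LinkUp} = 0 ⇒ p_{NetOne} = 107 + 0.25p_{LinkUp}.
Similarly p_{LinkUp} = 112 + 0.25p_{NetOne}.
Plugging p_{LinkUp} into NetOne's best response: p_{NetOne} = 107 + 0.25(112 + 0.25p_{NetOne}) ⇒ 0.9375p_{NetOne} = 135, so p_{NetOne} = 144.
Then p_{LinkUp} = 112 + 0.25·144 = 148.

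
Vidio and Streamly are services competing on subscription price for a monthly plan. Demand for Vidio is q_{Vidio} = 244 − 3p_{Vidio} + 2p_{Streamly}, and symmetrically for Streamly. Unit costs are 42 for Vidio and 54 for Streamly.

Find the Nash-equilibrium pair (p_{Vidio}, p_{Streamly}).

94.75, 99.25

Vidio's profit: π = (p_{Vidio} − 42)(244 − 3p_{Vidio} + 2p_{Streamly}).
∂π/∂p_{Vidio} = 370 − 6p_{Vidio} + 2p_{Streamly} = 0 ⇒ p_{Vidio} = 185/3 + (1/3)p_{Streamly}.
Similarly p_{Streamly} = 203/3 + (1/3)p_{Vidio}.
Plugging p_{Streamly} into Vidio's best response: p_{Vidio} = 185/3 + (1/3)(203/3 + (1/3)p_{Vidio}) ⇒ (8/9)p_{Vidio} = 758/9, so p_{Vidio} = 94.75.
Then p_{Streamly} = 203/3 + (1/3)·94.75 = 99.25.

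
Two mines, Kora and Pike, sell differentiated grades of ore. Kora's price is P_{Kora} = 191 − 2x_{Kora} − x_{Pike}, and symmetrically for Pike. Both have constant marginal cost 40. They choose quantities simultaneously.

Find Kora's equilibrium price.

Mine Kora's profit: π = x_{Kora}(191 − 2x_{Kora} − x_{Pike}) − 40x_{Kora}.
∂π/∂x_{Kora} = 151 − 4x_{Kora} − x_{Pike} = 0 ⇒ x_{Kora} = 37.75 − 0.25x_{Pike}.
Setting x_{Kora} = x_{Pike} in the reaction function: x_{Kora} = 37.75 − 0.25x_{Kora}, so x_{Kora} = 37.75 / 1.25 = 30.2.
P_{Kora} = 191 − 2·30.2 − 30.2 = 100.4.

100.4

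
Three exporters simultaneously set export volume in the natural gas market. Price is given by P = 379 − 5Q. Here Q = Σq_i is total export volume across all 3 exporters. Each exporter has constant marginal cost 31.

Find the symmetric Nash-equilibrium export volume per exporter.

17.4

A representative exporter's profit is π_i = q_i(379 − 5Q) − 31q_i, with Q = q_i + Σ_{j≠i} q_j.
First-order condition: 348 − 10q_i − 5Σ_{j≠i} q_j = 0.
With identical exporters, set every q_j = q: then 348 − 10q − 10q = 0, i.e. q = 348/20 = 17.4.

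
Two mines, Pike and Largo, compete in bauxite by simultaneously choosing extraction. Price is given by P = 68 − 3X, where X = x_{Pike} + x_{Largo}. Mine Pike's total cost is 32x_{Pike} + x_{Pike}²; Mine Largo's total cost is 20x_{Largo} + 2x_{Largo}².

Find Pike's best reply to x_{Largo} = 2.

Mine Pike's profit: π = x_{Pike}(68 − 3(x_{Pike} + x_{Largo})) − 32x_{Pike} − x_{Pike}².
∂π/∂x_{Pike} = 36 − 8x_{Pike} − 3x_{Largo} = 0, so x_{Pike} = 4.5 − 0.375x_{Largo}.
At x_{Largo} = 2: x_{Pike} = 4.5 − 0.375·2 = 3.75.

3.75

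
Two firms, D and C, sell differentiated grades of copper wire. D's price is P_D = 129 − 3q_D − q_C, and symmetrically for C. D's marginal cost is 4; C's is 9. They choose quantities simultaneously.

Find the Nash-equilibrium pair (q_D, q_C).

Firm D's profit: π = q_D(129 − 3q_D − q_C) − 4q_D.
∂π/∂q_D = 125 − 6q_D − q_C = 0 ⇒ q_D = 125/6 − (1/6)q_C.
Similarly q_C = 20 − (1/6)q_D.
Solving the two reaction functions simultaneously: (1 − (−1/6)(−1/6))q_D = 125/6 − (1/6)·20, so (35/36)q_D = 17.5 and q_D = 18.
Then q_C = 20 − (1/6)·18 = 17.

18, 17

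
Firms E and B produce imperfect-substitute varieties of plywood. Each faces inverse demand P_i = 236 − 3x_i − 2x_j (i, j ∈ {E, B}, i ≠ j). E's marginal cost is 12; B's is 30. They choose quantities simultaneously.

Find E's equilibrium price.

Firm E's profit: π = x_E(236 − 3x_E − 2x_B) − 12x_E.
∂π/∂x_E = 224 − 6x_E − 2x_B = 0 ⇒ x_E = 112/3 − (1/3)x_B.
Similarly x_B = 103/3 − (1/3)x_E.
Solving the two reaction functions simultaneously: (1 − (−1/3)(−1/3))x_E = 112/3 − (1/3)·(103/3), so (8/9)x_E = 233/9 and x_E = 29.125.
Then x_B = 103/3 − (1/3)·29.125 = 24.625.
P_E = 236 − 3·29.125 − 2·24.625 = 99.375.

99.375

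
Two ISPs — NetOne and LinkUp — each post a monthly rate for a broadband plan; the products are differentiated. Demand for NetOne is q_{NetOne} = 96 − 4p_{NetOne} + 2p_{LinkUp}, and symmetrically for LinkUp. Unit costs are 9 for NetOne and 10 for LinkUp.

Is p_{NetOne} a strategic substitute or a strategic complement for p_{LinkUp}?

NetOne's profit: π = (p_{NetOne} − 9)(96 − 4p_{NetOne} + 2p_{LinkUp}).
∂π/∂p_{NetOne} = 132 − 8p_{NetOne} + 2p_{LinkUp} = 0 ⇒ p_{NetOne} = 16.5 + 0.25p_{LinkUp}.
The best-response slope dp_{NetOne}/dp_{LinkUp} = 0.25 > 0: the reaction function is upward-sloping, so the choices are strategic complements.

strategic complements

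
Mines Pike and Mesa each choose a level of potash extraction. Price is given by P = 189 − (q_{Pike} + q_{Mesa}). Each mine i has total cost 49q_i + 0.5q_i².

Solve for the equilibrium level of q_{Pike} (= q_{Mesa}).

Mine Pike's profit: π = q_{Pike}(189 − (q_{Pike} + q_{Mesa})) − 49q_{Pike} − 0.5q_{Pike}².
∂π/∂q_{Pike} = 140 − 3q_{Pike} − q_{Mesa} = 0, so q_{Pike} = 140/3 − (1/3)q_{Mesa}.
By symmetry q_{Mesa} = q_{Pike}; substituting into the reaction function, (4/3)q_{Pike} = 140/3 and q_{Pike} = 35.

35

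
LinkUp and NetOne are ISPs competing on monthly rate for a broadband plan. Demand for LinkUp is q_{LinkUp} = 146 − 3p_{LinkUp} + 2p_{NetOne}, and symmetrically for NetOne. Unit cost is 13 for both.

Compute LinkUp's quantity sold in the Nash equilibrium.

LinkUp's profit: π = (p_{LinkUp} − 13)(146 − 3p_{LinkUp} + 2p_{NetOne}).
∂π/∂p_{LinkUp} = 185 − 6p_{LinkUp} + 2p_{NetOne} = 0 ⇒ p_{LinkUp} = 185/6 + (1/3)p_{NetOne}.
The game is symmetric, so in equilibrium p_{NetOne} = p_{LinkUp}: the reaction function gives (2/3)p_{LinkUp} = 185/6, hence p_{LinkUp} = 46.25.
q_{LinkUp} = 146 − 3·46.25 + 2·46.25 = 99.75.

99.75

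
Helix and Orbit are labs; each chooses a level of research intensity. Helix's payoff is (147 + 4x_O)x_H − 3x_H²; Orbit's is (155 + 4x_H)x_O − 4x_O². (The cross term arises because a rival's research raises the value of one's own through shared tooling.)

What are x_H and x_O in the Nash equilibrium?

Expanding Helix's payoff: 147x_H + 4x_Ox_H − 3x_H².
∂π/∂x_H = 147 + 4x_O − 6x_H = 0, so x_H = 24.5 + (2/3)x_O.
Likewise for Orbit: x_O = 19.375 + 0.5x_H.
Substituting the second reaction function into the first: x_H = 24.5 + (2/3)(19.375 + 0.5x_H), which gives (2/3)x_H = 449/12 ⇒ x_H = 56.125.
Then x_O = 19.375 + 0.5·56.125 = 47.4375.

56.125, 47.4375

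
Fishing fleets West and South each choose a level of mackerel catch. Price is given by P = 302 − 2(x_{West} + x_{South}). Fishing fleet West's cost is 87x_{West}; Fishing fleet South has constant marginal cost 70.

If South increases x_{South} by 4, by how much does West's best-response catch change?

Fishing fleet West's profit: π = x_{West}(302 − 2(x_{West} + x_{South})) − 87x_{West}.
∂π/∂x_{West} = 215 − 4x_{West} − 2x_{South} = 0, so x_{West} = 53.75 − 0.5x_{South}.
The reaction-function slope is −0.5, so a 4-unit rise in x_{South} moves x_{West} by −0.5 × 4 = −2. West's best response falls — the actions are strategic substitutes.

-2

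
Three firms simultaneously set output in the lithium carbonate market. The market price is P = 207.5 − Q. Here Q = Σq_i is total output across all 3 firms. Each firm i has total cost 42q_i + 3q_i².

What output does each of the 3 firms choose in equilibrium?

A representative firm's profit is π_i = q_i(207.5 − Q) − 42q_i − 3q_i², with Q = q_i + Σ_{j≠i} q_j.
First-order condition: 165.5 − 8q_i − Σ_{j≠i} q_j = 0.
Imposing symmetry (q_j = q for all j) turns Σ_{j≠i} q_j into 2q, so 165.5 = 10q and q = 16.55.

16.55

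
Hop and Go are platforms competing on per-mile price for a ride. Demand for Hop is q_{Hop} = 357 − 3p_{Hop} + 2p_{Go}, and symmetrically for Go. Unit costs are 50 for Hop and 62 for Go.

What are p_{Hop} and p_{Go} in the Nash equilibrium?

Hop's profit: π = (p_{Hop} − 50)(357 − 3p_{Hop} + 2p_{Go}).
∂π/∂p_{Hop} = 507 − 6p_{Hop} + 2p_{Go} = 0 ⇒ p_{Hop} = 84.5 + (1/3)p_{Go}.
Similarly p_{Go} = 90.5 + (1/3)p_{Hop}.
Plugging p_{Go} into Hop's best response: p_{Hop} = 84.5 + (1/3)(90.5 + (1/3)p_{Hop}) ⇒ (8/9)p_{Hop} = 344/3, so p_{Hop} = 129.
Then p_{Go} = 90.5 + (1/3)·129 = 133.5.

129, 133.5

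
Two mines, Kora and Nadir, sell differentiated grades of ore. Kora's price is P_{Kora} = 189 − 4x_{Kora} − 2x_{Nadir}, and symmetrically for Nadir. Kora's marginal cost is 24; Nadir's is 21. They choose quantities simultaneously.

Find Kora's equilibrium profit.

Mine Kora's profit: π = x_{Kora}(189 − 4x_{Kora} − 2x_{Nadir}) − 24x_{Kora}.
∂π/∂x_{Kora} = 165 − 8x_{Kora} − 2x_{Nadir} = 0 ⇒ x_{Kora} = 20.625 − 0.25x_{Nadir}.
Similarly x_{Nadir} = 21 − 0.25x_{Kora}.
Plugging x_{Nadir} into Kora's best response: x_{Kora} = 20.625 − 0.25(21 − 0.25x_{Kora}) ⇒ 0.9375x_{Kora} = 15.375, so x_{Kora} = 16.4.
Then x_{Nadir} = 21 − 0.25·16.4 = 16.9.
P_{Kora} = 189 − 4·16.4 − 2·16.9 = 89.6.
Profit = (89.6 − 24)·16.4 = 1075.84.

1075.84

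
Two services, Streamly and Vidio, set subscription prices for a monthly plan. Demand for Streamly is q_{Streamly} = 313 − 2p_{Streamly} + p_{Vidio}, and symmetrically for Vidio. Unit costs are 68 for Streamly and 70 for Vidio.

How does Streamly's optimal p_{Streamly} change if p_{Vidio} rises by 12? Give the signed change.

3

Streamly's profit: π = (p_{Streamly} − 68)(313 − 2p_{Streamly} + p_{Vidio}).
∂π/∂p_{Streamly} = 449 − 4p_{Streamly} + p_{Vidio} = 0 ⇒ p_{Streamly} = 112.25 + 0.25p_{Vidio}.
The reaction-function slope is 0.25, so a 12-unit rise in p_{Vidio} moves p_{Streamly} by 0.25 × 12 = 3. Streamly's best response rises — the actions are strategic complements.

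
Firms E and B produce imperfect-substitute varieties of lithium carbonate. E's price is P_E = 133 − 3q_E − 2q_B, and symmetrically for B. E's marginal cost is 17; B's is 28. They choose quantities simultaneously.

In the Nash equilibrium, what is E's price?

62.5625

Firm E's profit: π = q_E(133 − 3q_E − 2q_B) − 17q_E.
∂π/∂q_E = 116 − 6q_E − 2q_B = 0 ⇒ q_E = 58/3 − (1/3)q_B.
Similarly q_B = 17.5 − (1/3)q_E.
Solving the two reaction functions simultaneously: (1 − (−1/3)(−1/3))q_E = 58/3 − (1/3)·17.5, so (8/9)q_E = 13.5 and q_E = 15.1875.
Then q_B = 17.5 − (1/3)·15.1875 = 12.4375.
P_E = 133 − 3·15.1875 − 2·12.4375 = 62.5625.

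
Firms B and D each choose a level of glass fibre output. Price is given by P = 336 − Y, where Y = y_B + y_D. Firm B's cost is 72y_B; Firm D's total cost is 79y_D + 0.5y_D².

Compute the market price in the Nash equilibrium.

Firm B's profit: π = y_B(336 − (y_B + y_D)) − 72y_B.
∂π/∂y_B = 264 − 2y_B − y_D = 0, so y_B = 132 − 0.5y_D.
For D: ∂π/∂y_D = 257 − 3y_D − y_B = 0 ⇒ y_D = 257/3 − (1/3)y_B.
Substituting the second reaction function into the first: y_B = 132 − 0.5(257/3 − (1/3)y_B), which gives (5/6)y_B = 535/6 ⇒ y_B = 107.
Then y_D = 257/3 − (1/3)·107 = 50.
Equilibrium price: P = 336 − 157 = 179.

179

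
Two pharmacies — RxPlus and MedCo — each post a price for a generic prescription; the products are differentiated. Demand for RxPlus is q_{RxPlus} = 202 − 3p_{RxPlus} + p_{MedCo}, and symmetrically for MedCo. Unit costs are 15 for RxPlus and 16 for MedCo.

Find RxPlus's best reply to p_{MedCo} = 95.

57

RxPlus's profit: π = (p_{RxPlus} − 15)(202 − 3p_{RxPlus} + p_{MedCo}).
∂π/∂p_{RxPlus} = 247 − 6p_{RxPlus} + p_{MedCo} = 0 ⇒ p_{RxPlus} = 247/6 + (1/6)p_{MedCo}.
At p_{MedCo} = 95: p_{RxPlus} = 247/6 + (1/6)·95 = 57.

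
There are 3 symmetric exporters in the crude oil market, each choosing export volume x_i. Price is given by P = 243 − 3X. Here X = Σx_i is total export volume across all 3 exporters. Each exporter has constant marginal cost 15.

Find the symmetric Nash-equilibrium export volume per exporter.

A representative exporter's profit is π_i = x_i(243 − 3X) − 15x_i, with X = x_i + Σ_{j≠i} x_j.
First-order condition: 228 − 6x_i − 3Σ_{j≠i} x_j = 0.
With identical exporters, set every x_j = x: then 228 − 6x − 6x = 0, i.e. x = 228/12 = 19.

19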